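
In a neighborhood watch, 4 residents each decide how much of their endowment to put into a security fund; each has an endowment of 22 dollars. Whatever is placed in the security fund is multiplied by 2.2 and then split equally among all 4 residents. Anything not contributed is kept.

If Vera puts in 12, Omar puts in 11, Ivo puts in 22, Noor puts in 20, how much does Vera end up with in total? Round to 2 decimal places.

45.75 dollars

Total contributed: 12 + 11 + 22 + 20 = 65.
Each receives 2.2 × 65 / 4 = 35.75 from the security fund.
Vera keeps 22 − 12 = 10, so Vera's payoff is 10 + 35.75 = 45.75.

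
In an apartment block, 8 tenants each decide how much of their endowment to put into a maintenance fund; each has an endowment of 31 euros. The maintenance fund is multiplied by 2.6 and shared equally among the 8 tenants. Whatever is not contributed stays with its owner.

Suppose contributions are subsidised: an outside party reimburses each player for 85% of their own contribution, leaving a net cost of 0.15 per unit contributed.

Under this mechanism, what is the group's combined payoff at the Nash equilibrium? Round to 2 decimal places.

855.60 euros

Under the mechanism each unit contributed yields (2.6/8) / 0.15 = 2.1667 back to its contributor per unit of net cost, which exceeds 1, making full contribution the dominant choice for everyone.
So the Nash equilibrium is full contribution by all 8; the group earns 8 × (31 × 0.85 + 2.6 × 31) = 855.60.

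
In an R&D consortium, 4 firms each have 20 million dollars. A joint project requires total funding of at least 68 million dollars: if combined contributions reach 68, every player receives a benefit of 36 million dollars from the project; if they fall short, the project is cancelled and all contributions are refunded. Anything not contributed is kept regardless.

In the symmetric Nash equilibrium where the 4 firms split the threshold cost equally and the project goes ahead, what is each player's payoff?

39 million dollars

Equal share of the threshold: 68/4 = 17.
At this profile no one gains by cutting their contribution: any cut drops the total below 68, the project is cancelled, contributions are refunded, and the deviator ends with 20, which is less than 20 − 17 + 36 = 39. Contributing more than 17 just wastes the excess. So contributing exactly 17 is a best response.
Each player's payoff: 20 − 17 + 36 = 39.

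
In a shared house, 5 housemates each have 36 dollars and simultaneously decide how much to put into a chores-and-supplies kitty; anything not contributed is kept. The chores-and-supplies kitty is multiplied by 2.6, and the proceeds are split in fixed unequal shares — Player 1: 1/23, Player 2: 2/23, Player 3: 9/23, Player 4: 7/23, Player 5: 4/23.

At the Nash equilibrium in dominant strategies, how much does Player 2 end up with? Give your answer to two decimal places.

44.14 dollars

Player j's private return per contributed unit is 2.6 × (j's share). Contributing is weakly dominant for j when that share is at least 1/2.6 = 0.3846, and contributing 0 is dominant otherwise.
The only share above 0.3846 is Player 3's 9/23, contributing 36; the remaining 4 contribute 0. Total contributed: 36.
Player 2 keeps 36 and receives 2.6 × 36 × 2/23 = 8.14 from the chores-and-supplies kitty, for a payoff of 44.14.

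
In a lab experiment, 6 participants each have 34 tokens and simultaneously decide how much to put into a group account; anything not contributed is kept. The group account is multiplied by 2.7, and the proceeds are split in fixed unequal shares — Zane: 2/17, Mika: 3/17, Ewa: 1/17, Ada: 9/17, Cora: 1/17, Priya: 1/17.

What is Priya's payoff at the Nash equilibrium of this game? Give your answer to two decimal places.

Each unit j contributes comes back to j as 2.7 × (j's share), so j prefers to contribute only if that share exceeds 1/2.7 = 0.3704; otherwise keeping the unit dominates.
Only Ada (9/17) clears that bar, contributing 34; the remaining 5 contribute 0. Total contributed: 34.
Priya keeps 34 and receives 2.7 × 34 × 1/17 = 5.40 from the group account, for a payoff of 39.40.

39.40 tokens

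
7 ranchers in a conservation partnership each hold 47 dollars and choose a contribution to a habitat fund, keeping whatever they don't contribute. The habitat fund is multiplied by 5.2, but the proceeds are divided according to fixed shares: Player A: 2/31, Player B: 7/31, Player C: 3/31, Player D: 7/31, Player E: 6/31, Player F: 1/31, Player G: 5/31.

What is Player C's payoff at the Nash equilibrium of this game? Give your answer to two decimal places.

117.95 dollars

A player with share s gets back 5.2·s per unit contributed, so full contribution is dominant for anyone with s > 1/5.2 = 0.1923 and zero contribution is dominant for anyone below.
Player B, Player D and Player E clear that bar, contributing 47 each; the remaining 4 contribute 0. Total contributed: 141.
Player C keeps 47 and receives 5.2 × 141 × 3/31 = 70.95 from the habitat fund, for a payoff of 117.95.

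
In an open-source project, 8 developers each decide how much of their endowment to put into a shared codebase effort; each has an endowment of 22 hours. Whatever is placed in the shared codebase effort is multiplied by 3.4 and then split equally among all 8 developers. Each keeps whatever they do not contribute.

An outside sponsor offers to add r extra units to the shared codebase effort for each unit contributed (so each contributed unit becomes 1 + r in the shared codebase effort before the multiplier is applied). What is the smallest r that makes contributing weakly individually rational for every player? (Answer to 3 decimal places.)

1.353

With matching at rate r, one contributed unit becomes (1 + r) in the shared codebase effort and returns 3.4 × (1 + r) / 8 to the contributor.
Setting this equal to 1: 1 + r = 8/3.4 = 2.3529.
So the minimum matching rate is r = 2.3529 − 1 = 1.353.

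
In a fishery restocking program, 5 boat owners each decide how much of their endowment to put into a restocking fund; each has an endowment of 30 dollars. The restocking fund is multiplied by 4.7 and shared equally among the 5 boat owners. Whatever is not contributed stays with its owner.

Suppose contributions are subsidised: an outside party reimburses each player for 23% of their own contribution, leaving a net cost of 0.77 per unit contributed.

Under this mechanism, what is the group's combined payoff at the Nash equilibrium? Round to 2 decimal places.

The effective private return per unit is now (4.7/5) / 0.77 = 1.2208 > 1, so every player's dominant strategy flips to full contribution.
At the Nash equilibrium everyone contributes 30. Group total payoff = 5 × (30 × 0.23 + 4.7 × 30) = 739.50.

739.50 dollars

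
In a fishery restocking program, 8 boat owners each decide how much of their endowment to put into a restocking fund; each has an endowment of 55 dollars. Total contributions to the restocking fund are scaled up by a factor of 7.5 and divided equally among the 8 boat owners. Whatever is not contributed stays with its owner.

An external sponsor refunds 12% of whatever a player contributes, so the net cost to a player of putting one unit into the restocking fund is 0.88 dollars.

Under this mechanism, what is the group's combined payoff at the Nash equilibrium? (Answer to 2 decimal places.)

3352.80 dollars

With the mechanism, a contributed unit returns (7.5/8) / 0.88 = 1.0653 per unit of net cost to the contributor — now above 1 — so contributing fully is weakly dominant for every player.
At the Nash equilibrium everyone contributes 55. Group total payoff = 8 × (55 × 0.12 + 7.5 × 55) = 3352.80.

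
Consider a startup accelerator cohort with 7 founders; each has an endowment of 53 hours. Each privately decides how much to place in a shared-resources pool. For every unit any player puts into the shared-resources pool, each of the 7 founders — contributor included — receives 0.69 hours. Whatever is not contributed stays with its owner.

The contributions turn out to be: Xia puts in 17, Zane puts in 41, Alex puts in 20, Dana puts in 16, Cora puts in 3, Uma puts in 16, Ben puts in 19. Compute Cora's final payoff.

Total contributed: 17 + 41 + 20 + 16 + 3 + 16 + 19 = 132.
Each receives 0.69 × 132 = 91.08 from the shared-resources pool.
Cora keeps 53 − 3 = 50, so Cora's payoff is 50 + 91.08 = 141.08.

141.08 hours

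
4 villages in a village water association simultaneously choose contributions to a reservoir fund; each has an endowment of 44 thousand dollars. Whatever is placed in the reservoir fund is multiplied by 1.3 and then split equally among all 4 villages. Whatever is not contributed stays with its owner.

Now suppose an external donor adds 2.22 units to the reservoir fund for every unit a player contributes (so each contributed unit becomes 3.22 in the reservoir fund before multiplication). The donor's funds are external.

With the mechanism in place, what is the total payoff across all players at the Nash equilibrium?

736.74 thousand dollars

Under the mechanism each unit contributed yields 1.3 × 3.22 / 4 = 1.0465 back to its contributor per unit of net cost, which exceeds 1, making full contribution the dominant choice for everyone.
So the Nash equilibrium is full contribution by all 4; the group earns 1.3 × 3.22 × 176 = 736.74.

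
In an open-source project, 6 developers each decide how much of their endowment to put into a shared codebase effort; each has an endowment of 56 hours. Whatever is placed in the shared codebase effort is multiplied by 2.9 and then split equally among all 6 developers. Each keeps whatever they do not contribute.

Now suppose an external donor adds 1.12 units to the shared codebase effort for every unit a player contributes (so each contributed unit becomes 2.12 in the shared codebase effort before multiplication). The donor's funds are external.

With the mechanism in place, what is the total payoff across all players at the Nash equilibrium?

2065.73 hours

Under the mechanism each unit contributed yields 2.9 × 2.12 / 6 = 1.0247 back to its contributor per unit of net cost, which exceeds 1, making full contribution the dominant choice for everyone.
So the Nash equilibrium is full contribution by all 6; the group earns 2.9 × 2.12 × 336 = 2065.73.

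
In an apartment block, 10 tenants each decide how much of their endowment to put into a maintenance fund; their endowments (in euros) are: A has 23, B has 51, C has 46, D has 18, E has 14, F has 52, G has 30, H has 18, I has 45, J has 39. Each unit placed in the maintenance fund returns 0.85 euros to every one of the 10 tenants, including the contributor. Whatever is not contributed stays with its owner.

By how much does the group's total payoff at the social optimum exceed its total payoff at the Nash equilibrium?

The private return per contributed unit is 0.85 < 1 for everyone, so the Nash equilibrium is zero contribution and the group total is Σ E_j = 23 + 51 + 46 + 18 + 14 + 52 + 30 + 18 + 45 + 39 = 336.
Each contributed unit returns 8.500 to the group, so the social optimum is full contribution by everyone: group total = 8.500 × 336 = 2856.00.
Efficiency loss = (8.500 − 1) × 336 = 2520.00.

2520.00 euros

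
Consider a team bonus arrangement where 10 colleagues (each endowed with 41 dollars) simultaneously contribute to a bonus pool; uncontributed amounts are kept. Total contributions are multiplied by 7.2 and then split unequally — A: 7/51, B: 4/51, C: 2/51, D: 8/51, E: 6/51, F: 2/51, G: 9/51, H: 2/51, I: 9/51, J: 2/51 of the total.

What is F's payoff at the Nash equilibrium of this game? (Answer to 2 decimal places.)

For player j, contributing a unit is worthwhile iff 7.2 × (j's share) ≥ 1, i.e. iff j's share is at least 0.1389.
The shares above 0.1389 belong to D, G and I, contributing 41 each; the remaining 7 contribute 0. Total contributed: 123.
F keeps 41 and receives 7.2 × 123 × 2/51 = 34.73 from the bonus pool, for a payoff of 75.73.

75.73 dollars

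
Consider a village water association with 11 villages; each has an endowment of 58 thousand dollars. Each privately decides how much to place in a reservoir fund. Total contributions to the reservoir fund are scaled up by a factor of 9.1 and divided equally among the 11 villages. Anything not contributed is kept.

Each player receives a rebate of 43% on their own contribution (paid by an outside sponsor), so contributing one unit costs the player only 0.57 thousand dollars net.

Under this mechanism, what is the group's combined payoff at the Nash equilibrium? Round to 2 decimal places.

6080.14 thousand dollars

Under the mechanism each unit contributed yields (9.1/11) / 0.57 = 1.4514 back to its contributor per unit of net cost, which exceeds 1, making full contribution the dominant choice for everyone.
So the Nash equilibrium is full contribution by all 11; the group earns 11 × (58 × 0.43 + 9.1 × 58) = 6080.14.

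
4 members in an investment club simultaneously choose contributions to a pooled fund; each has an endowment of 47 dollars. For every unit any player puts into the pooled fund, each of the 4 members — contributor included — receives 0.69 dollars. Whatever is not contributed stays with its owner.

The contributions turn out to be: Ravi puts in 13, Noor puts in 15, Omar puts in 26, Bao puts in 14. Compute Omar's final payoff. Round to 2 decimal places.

Total contributed: 13 + 15 + 26 + 14 = 68.
Each receives 0.69 × 68 = 46.92 from the pooled fund.
Omar keeps 47 − 26 = 21, so Omar's payoff is 21 + 46.92 = 67.92.

67.92 dollars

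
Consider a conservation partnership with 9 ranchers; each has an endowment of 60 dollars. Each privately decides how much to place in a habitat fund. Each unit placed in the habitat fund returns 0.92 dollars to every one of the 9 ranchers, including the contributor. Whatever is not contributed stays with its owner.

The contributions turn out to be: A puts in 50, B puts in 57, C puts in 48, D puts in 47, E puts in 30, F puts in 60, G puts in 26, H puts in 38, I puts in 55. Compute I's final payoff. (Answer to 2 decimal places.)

383.12 dollars

Total contributed: 50 + 57 + 48 + 47 + 30 + 60 + 26 + 38 + 55 = 411.
Each receives 0.92 × 411 = 378.12 from the habitat fund.
I keeps 60 − 55 = 5, so I's payoff is 5 + 378.12 = 383.12.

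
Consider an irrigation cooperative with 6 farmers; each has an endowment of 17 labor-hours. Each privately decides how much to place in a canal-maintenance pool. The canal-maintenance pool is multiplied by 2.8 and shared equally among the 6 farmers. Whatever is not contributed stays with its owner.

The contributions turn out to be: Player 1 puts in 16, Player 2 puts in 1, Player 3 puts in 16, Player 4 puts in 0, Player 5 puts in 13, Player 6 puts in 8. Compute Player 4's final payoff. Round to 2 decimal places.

42.20 labor-hours

Total contributed: 16 + 1 + 16 + 0 + 13 + 8 = 54.
Each receives 2.8 × 54 / 6 = 25.20 from the canal-maintenance pool.
Player 4 keeps 17 − 0 = 17, so Player 4's payoff is 17 + 25.20 = 42.20.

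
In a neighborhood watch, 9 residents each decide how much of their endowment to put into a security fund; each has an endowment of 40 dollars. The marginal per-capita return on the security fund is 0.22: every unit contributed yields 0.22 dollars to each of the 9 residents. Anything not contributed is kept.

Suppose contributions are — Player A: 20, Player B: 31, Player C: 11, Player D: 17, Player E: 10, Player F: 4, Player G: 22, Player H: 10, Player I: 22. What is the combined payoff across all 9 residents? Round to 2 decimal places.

504.06 dollars

Total contributed: 20 + 31 + 11 + 17 + 10 + 4 + 22 + 10 + 22 = 147; total kept: 9 × 40 − 147 = 213.
The security fund pays out 0.22 × 9 × 147 = 291.06 in aggregate.
Group total = 213 + 291.06 = 504.06.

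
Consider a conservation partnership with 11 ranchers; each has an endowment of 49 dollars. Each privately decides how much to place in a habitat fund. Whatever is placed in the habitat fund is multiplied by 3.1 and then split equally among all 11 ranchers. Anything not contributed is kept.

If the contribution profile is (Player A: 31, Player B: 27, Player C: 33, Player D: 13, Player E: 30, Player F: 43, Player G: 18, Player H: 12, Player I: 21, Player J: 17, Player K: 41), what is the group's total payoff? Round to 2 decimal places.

Total contributed: 31 + 27 + 33 + 13 + 30 + 43 + 18 + 12 + 21 + 17 + 41 = 286; total kept: 11 × 49 − 286 = 253.
The habitat fund pays out 3.1 × 286 = 886.60 in aggregate.
Group total = 253 + 886.60 = 1139.60.

1139.60 dollars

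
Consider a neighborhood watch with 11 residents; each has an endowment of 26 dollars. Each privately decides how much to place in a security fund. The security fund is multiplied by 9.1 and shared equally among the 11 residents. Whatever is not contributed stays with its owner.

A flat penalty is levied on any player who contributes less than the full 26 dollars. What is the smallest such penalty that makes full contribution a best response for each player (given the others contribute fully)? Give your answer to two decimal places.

Given the others contribute fully, the best deviation is to contribute 0 (any partial contribution still incurs the fine and gives up units whose private return 0.8273 is below 1).
Deviating from 26 to 0 saves 26 dollars but forfeits the deviator's share of the drop in the security fund: 9.1/11 × 26 = 21.51.
So the deviation gain is 26 − 21.51 = 4.49, and the fine must be at least 4.49 dollars to wipe it out.

4.49 dollars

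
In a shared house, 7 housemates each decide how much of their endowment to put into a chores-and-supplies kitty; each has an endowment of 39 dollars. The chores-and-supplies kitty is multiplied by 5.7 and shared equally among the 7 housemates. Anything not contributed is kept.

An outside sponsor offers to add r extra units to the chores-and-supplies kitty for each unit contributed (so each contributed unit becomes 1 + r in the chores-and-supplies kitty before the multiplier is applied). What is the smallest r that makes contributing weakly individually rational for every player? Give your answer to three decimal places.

0.228

With matching at rate r, one contributed unit becomes (1 + r) in the chores-and-supplies kitty and returns 5.7 × (1 + r) / 7 to the contributor.
Setting this equal to 1: 1 + r = 7/5.7 = 1.2281.
So the minimum matching rate is r = 1.2281 − 1 = 0.228.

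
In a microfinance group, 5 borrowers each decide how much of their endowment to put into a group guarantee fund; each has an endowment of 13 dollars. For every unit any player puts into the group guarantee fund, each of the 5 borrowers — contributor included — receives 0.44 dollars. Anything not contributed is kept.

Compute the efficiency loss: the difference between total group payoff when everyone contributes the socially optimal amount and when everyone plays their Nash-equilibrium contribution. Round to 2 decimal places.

The private return per contributed unit is 0.44 < 1, so contributing 0 is dominant for every player. At the Nash equilibrium everyone keeps their 13, and the group total is 5 × 13 = 65.
Each contributed unit returns 2.200 to the group as a whole (0.44 to each of 5 players), which exceeds 1, so the social optimum is full contribution: group total = 2.200 × 65 = 143.00.
Efficiency loss = 143.00 − 65 = 78.00.

78.00 dollars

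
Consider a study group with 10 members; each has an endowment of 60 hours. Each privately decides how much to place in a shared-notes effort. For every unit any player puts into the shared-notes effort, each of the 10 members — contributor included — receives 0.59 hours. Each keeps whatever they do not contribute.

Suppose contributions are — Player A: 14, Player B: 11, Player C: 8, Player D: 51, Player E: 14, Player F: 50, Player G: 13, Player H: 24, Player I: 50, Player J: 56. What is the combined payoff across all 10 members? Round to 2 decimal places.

Total contributed: 14 + 11 + 8 + 51 + 14 + 50 + 13 + 24 + 50 + 56 = 291; total kept: 10 × 60 − 291 = 309.
The shared-notes effort pays out 0.59 × 10 × 291 = 1716.90 in aggregate.
Group total = 309 + 1716.90 = 2025.90.

2025.90 hours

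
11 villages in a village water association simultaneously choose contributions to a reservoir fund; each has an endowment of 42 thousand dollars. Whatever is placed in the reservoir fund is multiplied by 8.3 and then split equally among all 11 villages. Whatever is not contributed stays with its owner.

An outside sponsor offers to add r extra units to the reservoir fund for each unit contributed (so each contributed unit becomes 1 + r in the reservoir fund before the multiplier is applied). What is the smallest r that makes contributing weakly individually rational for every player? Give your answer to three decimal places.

With matching at rate r, one contributed unit becomes (1 + r) in the reservoir fund and returns 8.3 × (1 + r) / 11 to the contributor.
Setting this equal to 1: 1 + r = 11/8.3 = 1.3253.
So the minimum matching rate is r = 1.3253 − 1 = 0.325.

0.325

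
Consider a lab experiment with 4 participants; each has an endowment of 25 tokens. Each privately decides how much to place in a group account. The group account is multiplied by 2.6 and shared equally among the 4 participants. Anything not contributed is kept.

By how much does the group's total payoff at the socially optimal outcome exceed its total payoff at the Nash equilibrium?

160.00 tokens

Each contributed unit returns 2.6/4 = 0.6500 to its contributor — below 1 — so contributing 0 is dominant for every player. At the Nash equilibrium everyone keeps their 25, and the group total is 4 × 25 = 100.
Each contributed unit returns 2.600 to the group as a whole (0.6500 to each of 4 players), which exceeds 1, so the social optimum is full contribution: group total = 2.600 × 100 = 260.00.
Efficiency loss = 260.00 − 100 = 160.00.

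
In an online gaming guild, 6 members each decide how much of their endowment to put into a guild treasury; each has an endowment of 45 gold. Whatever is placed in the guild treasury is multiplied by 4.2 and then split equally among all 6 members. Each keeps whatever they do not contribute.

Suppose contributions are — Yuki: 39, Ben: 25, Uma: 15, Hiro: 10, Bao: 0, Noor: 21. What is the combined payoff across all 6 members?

622.00 gold

Total contributed: 39 + 25 + 15 + 10 + 0 + 21 = 110; total kept: 6 × 45 − 110 = 160.
The guild treasury pays out 4.2 × 110 = 462.00 in aggregate.
Group total = 160 + 462.00 = 622.00.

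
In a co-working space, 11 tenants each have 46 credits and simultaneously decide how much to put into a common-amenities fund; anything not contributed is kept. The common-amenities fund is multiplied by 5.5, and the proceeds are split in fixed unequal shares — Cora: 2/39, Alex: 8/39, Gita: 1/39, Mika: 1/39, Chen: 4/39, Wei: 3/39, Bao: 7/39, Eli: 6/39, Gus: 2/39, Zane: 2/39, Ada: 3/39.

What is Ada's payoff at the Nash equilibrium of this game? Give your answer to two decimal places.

For player j, contributing a unit is worthwhile iff 5.5 × (j's share) ≥ 1, i.e. iff j's share is at least 0.1818.
Only Alex (8/39) clears that bar, contributing 46; the remaining 10 contribute 0. Total contributed: 46.
Ada keeps 46 and receives 5.5 × 46 × 3/39 = 19.46 from the common-amenities fund, for a payoff of 65.46.

65.46 credits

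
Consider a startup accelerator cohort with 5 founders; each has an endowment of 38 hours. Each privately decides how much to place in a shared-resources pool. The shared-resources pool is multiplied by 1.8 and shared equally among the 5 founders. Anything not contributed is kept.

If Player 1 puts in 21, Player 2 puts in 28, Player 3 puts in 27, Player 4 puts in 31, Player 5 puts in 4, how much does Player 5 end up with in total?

73.96 hours

Total contributed: 21 + 28 + 27 + 31 + 4 = 111.
Each receives 1.8 × 111 / 5 = 39.96 from the shared-resources pool.
Player 5 keeps 38 − 4 = 34, so Player 5's payoff is 34 + 39.96 = 73.96.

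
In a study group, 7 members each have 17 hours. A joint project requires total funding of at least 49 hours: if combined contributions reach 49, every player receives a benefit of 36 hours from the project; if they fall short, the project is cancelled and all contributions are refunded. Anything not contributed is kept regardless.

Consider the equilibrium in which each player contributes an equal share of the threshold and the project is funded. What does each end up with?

46 hours

Equal share of the threshold: 49/7 = 7.
At this profile no one gains by cutting their contribution: any cut drops the total below 49, the project is cancelled, contributions are refunded, and the deviator ends with 17, which is less than 17 − 7 + 36 = 46. Contributing more than 7 just wastes the excess. So contributing exactly 7 is a best response.
Each player's payoff: 17 − 7 + 36 = 46.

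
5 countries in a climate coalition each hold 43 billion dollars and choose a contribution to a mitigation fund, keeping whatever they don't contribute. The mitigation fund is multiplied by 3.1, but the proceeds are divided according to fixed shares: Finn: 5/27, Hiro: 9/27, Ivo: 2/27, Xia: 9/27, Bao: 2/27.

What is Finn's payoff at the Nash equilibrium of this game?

Each unit j contributes comes back to j as 3.1 × (j's share), so j prefers to contribute only if that share exceeds 1/3.1 = 0.3226; otherwise keeping the unit dominates.
Hiro and Xia clear that bar, contributing 43 each; the remaining 3 contribute 0. Total contributed: 86.
Finn keeps 43 and receives 3.1 × 86 × 5/27 = 49.37 from the mitigation fund, for a payoff of 92.37.

92.37 billion dollars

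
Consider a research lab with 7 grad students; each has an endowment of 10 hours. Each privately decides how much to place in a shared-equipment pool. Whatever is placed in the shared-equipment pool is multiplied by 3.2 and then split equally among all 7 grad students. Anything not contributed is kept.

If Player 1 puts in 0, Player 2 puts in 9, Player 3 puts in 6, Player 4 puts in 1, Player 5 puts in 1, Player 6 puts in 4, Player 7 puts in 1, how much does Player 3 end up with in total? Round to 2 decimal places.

Total contributed: 0 + 9 + 6 + 1 + 1 + 4 + 1 = 22.
Each receives 3.2 × 22 / 7 = 10.06 from the shared-equipment pool.
Player 3 keeps 10 − 6 = 4, so Player 3's payoff is 4 + 10.06 = 14.06.

14.06 hours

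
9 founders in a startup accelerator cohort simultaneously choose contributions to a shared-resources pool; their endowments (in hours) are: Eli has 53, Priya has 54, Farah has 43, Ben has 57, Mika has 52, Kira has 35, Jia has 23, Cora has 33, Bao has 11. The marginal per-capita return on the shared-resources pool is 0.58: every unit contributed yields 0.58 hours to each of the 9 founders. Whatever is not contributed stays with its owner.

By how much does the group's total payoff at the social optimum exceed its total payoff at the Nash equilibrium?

The private return per contributed unit is 0.58 < 1 for everyone, so the Nash equilibrium is zero contribution and the group total is Σ E_j = 53 + 54 + 43 + 57 + 52 + 35 + 23 + 33 + 11 = 361.
Each contributed unit returns 5.220 to the group, so the social optimum is full contribution by everyone: group total = 5.220 × 361 = 1884.42.
Efficiency loss = (5.220 − 1) × 361 = 1523.42.

1523.42 hours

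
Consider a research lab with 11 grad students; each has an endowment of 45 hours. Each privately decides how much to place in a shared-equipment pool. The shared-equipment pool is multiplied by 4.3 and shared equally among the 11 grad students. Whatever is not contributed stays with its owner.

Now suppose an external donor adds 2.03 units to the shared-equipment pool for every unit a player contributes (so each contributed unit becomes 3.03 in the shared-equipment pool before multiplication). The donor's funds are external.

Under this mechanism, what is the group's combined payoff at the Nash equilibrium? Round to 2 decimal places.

6449.36 hours

Under the mechanism each unit contributed yields 4.3 × 3.03 / 11 = 1.1845 back to its contributor per unit of net cost, which exceeds 1, making full contribution the dominant choice for everyone.
At the Nash equilibrium everyone contributes 45. Group total payoff = 4.3 × 3.03 × 495 = 6449.36.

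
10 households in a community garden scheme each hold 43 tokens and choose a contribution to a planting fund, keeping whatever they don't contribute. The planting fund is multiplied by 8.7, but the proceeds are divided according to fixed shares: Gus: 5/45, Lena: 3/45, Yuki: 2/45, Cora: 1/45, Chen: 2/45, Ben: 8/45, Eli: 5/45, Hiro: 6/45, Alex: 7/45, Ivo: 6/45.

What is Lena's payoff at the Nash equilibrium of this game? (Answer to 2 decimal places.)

Each unit j contributes comes back to j as 8.7 × (j's share), so j prefers to contribute only if that share exceeds 1/8.7 = 0.1149; otherwise keeping the unit dominates.
Ben, Hiro, Alex and Ivo clear that bar, contributing 43 each; the remaining 6 contribute 0. Total contributed: 172.
Lena keeps 43 and receives 8.7 × 172 × 3/45 = 99.76 from the planting fund, for a payoff of 142.76.

142.76 tokens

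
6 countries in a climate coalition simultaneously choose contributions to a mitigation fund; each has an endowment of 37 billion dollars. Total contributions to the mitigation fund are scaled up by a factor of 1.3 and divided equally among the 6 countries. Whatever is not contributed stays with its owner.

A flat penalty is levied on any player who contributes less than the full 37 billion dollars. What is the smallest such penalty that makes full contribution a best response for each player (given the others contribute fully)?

28.98 billion dollars

Given the others contribute fully, the best deviation is to contribute 0 (any partial contribution still incurs the fine and gives up units whose private return 0.2167 is below 1).
Deviating from 37 to 0 saves 37 billion dollars but forfeits the deviator's share of the drop in the mitigation fund: 1.3/6 × 37 = 8.02.
So the deviation gain is 37 − 8.02 = 28.98, and the fine must be at least 28.98 billion dollars to wipe it out.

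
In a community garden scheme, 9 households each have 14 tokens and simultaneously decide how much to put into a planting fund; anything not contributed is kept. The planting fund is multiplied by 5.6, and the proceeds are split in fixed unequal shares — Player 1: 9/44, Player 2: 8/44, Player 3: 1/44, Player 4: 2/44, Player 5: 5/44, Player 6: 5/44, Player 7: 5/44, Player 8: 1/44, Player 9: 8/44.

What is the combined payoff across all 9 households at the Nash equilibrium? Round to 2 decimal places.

319.20 tokens

Player j's private return per contributed unit is 5.6 × (j's share). Contributing is weakly dominant for j when that share is at least 1/5.6 = 0.1786, and contributing 0 is dominant otherwise.
Player 1, Player 2 and Player 9 are above the threshold, contributing 14 each; the remaining 6 contribute 0. Total contributed: 42.
The planting fund pays out 5.6 × 42 = 235.20 in total (split across the unequal shares, but the aggregate is all that matters for the group sum).
The 6 free-riders keep 14 each, adding 84. Group total = 84 + 235.20 = 319.20.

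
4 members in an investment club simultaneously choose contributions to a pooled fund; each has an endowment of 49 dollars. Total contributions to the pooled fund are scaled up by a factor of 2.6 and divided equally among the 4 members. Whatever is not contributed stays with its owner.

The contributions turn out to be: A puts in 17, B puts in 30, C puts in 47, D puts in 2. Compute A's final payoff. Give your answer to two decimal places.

94.40 dollars

Total contributed: 17 + 30 + 47 + 2 = 96.
Each receives 2.6 × 96 / 4 = 62.40 from the pooled fund.
A keeps 49 − 17 = 32, so A's payoff is 32 + 62.40 = 94.40.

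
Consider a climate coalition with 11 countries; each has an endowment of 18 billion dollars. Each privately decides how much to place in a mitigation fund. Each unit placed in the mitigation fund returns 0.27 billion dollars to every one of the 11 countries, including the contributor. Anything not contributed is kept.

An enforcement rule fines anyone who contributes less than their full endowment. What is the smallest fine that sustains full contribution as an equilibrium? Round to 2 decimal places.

Given the others contribute fully, the best deviation is to contribute 0 (any partial contribution still incurs the fine and gives up units whose private return 0.27 is below 1).
Deviating from 18 to 0 saves 18 billion dollars but forfeits the deviator's share of the drop in the mitigation fund: 0.27 × 18 = 4.86.
So the deviation gain is 18 − 4.86 = 13.14, and the fine must be at least 13.14 billion dollars to wipe it out.

13.14 billion dollars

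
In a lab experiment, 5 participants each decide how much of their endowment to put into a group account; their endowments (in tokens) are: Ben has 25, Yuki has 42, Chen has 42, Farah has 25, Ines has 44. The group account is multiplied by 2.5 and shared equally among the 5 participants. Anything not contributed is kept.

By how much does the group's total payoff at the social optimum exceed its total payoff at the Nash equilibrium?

267.00 tokens

The private return per contributed unit is 2.5/5 = 0.5000 < 1 for every player regardless of endowment, so the Nash equilibrium is zero contribution and the group total is Σ E_j = 25 + 42 + 42 + 25 + 44 = 178.
Each contributed unit returns 2.500 to the group, so the social optimum is full contribution by everyone: group total = 2.500 × 178 = 445.00.
Efficiency loss = (2.500 − 1) × 178 = 267.00.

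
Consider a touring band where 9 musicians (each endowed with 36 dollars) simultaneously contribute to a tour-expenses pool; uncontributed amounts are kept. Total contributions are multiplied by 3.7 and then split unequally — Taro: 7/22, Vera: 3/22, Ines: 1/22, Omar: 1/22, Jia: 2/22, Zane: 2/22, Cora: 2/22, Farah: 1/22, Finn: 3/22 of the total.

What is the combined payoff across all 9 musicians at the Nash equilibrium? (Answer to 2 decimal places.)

Player j's private return per contributed unit is 3.7 × (j's share). Contributing is weakly dominant for j when that share is at least 1/3.7 = 0.2703, and contributing 0 is dominant otherwise.
The only share above 0.2703 is Taro's 7/22, contributing 36; the remaining 8 contribute 0. Total contributed: 36.
The tour-expenses pool pays out 3.7 × 36 = 133.20 in total (split across the unequal shares, but the aggregate is all that matters for the group sum).
The 8 free-riders keep 36 each, adding 288. Group total = 288 + 133.20 = 421.20.

421.20 dollars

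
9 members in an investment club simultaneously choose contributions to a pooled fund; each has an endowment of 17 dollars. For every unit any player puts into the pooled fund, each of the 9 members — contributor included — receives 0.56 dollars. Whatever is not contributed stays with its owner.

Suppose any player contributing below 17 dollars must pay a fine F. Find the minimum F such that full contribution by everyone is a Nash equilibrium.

Given the others contribute fully, the best deviation is to contribute 0 (any partial contribution still incurs the fine and gives up units whose private return 0.56 is below 1).
Deviating from 17 to 0 saves 17 dollars but forfeits the deviator's share of the drop in the pooled fund: 0.56 × 17 = 9.52.
So the deviation gain is 17 − 9.52 = 7.48, and the fine must be at least 7.48 dollars to wipe it out.

7.48 dollars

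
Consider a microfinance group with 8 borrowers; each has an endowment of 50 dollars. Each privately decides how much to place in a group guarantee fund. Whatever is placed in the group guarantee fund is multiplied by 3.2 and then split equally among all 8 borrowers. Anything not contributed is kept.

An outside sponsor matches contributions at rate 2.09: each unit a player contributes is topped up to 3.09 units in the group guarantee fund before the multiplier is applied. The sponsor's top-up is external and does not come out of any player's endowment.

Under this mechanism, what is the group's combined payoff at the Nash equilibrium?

With the mechanism, a contributed unit returns 3.2 × 3.09 / 8 = 1.2360 per unit of net cost to the contributor — now above 1 — so contributing fully is weakly dominant for every player.
So the Nash equilibrium is full contribution by all 8; the group earns 3.2 × 3.09 × 400 = 3955.20.

3955.20 dollars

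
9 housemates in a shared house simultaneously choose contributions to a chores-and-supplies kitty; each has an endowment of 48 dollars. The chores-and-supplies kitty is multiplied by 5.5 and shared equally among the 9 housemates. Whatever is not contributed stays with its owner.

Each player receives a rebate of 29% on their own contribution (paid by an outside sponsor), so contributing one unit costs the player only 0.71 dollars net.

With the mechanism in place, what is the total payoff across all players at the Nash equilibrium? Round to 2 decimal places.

432.00 dollars

The effective private return is (5.5/9) / 0.71 = 0.8607, which is still under 1, so the mechanism doesn't change anyone's dominant strategy: zero contribution.
Everyone keeps their endowment and the group total is 9 × 48 = 432.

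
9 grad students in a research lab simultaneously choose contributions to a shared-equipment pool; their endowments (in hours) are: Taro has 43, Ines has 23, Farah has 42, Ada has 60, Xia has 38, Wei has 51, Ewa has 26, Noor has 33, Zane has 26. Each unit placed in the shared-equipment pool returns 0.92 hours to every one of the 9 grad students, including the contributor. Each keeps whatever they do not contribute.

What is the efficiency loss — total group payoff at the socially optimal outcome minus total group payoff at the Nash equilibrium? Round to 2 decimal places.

The private return per contributed unit is 0.92 < 1 for everyone, so the Nash equilibrium is zero contribution and the group total is Σ E_j = 43 + 23 + 42 + 60 + 38 + 51 + 26 + 33 + 26 = 342.
Each contributed unit returns 8.280 to the group, so the social optimum is full contribution by everyone: group total = 8.280 × 342 = 2831.76.
Efficiency loss = (8.280 − 1) × 342 = 2489.76.

2489.76 hours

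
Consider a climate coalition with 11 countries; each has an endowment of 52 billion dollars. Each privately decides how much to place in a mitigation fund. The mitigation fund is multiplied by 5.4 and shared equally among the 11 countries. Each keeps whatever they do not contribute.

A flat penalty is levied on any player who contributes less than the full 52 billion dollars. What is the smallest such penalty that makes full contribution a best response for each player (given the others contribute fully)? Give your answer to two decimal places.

Given the others contribute fully, the best deviation is to contribute 0 (any partial contribution still incurs the fine and gives up units whose private return 0.4909 is below 1).
Deviating from 52 to 0 saves 52 billion dollars but forfeits the deviator's share of the drop in the mitigation fund: 5.4/11 × 52 = 25.53.
So the deviation gain is 52 − 25.53 = 26.47, and the fine must be at least 26.47 billion dollars to wipe it out.

26.47 billion dollars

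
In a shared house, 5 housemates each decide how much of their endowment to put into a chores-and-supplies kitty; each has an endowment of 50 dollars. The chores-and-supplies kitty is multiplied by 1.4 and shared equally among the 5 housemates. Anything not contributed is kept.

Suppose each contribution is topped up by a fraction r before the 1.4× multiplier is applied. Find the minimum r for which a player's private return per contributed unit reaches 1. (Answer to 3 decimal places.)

With matching at rate r, one contributed unit becomes (1 + r) in the chores-and-supplies kitty and returns 1.4 × (1 + r) / 5 to the contributor.
Setting this equal to 1: 1 + r = 5/1.4 = 3.5714.
So the minimum matching rate is r = 3.5714 − 1 = 2.571.

2.571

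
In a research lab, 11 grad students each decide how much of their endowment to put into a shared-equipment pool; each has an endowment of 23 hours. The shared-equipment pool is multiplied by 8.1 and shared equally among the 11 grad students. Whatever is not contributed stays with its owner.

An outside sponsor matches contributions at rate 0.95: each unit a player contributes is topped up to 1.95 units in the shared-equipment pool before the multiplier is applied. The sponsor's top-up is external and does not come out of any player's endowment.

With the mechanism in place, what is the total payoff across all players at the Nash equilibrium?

With the mechanism, a contributed unit returns 8.1 × 1.95 / 11 = 1.4359 per unit of net cost to the contributor — now above 1 — so contributing fully is weakly dominant for every player.
At the Nash equilibrium everyone contributes 23. Group total payoff = 8.1 × 1.95 × 253 = 3996.14.

3996.14 hours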